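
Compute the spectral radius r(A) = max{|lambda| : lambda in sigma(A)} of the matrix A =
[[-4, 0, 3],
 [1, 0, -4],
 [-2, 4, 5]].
r(A) ≈ 3.9907

The eigenvalues of A are the roots of its characteristic polynomial. With M = A (coefficients from the trace, the sum of principal 2x2 minors, and det A):
  p(λ) = det(λ I - M) = λ^3 - λ^2 + 2λ + 52.
No integer candidate from the rational root theorem (±divisors of 52) is a root, so the roots are irrational. The cubic discriminant is Δ = -74700 < 0, so there is one real root and a complex-conjugate pair. p(-4) = -36 and p(-3) = 10 have opposite signs, so a root lies in (-4, -3); Newton's method refines it to λ ≈ -3.2651. Dividing out (λ - (-3.2651)) leaves approximately λ^2 - 4.2651λ + 15.926. For λ^2 - 4.2651λ + 15.926 the discriminant is -45.5129. It is negative, so the remaining roots are the complex-conjugate pair λ ≈ 2.1326 ± 3.3732i. Their product equals the constant term, so |λ|^2 ≈ 15.926 and |λ| ≈ 3.9907.
Thus the eigenvalues (to 4 decimals) are -3.2651 (modulus 3.2651); 2.1326 ± 3.3732i (modulus 3.9907). The spectral radius is the largest modulus: r(A) ≈ 3.9907. (Cross-check: r(A) ≤ ||A||_2 ≈ 8.5568; equality holds whenever A is normal, though it can also hold for some non-normal A.)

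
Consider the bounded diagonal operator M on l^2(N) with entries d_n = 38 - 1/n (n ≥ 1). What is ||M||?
||M|| = 38

For a diagonal operator on l^2 with entries d_n, ||M|| = sup_n |d_n|. Here d_1 = 37, d_2 = 75/2, ..., and d_n = 38 - 1/n increases monotonically toward 38. All terms lie in [37, 38), so |d_n| = d_n and the supremum is the limit 38, which is not attained by any individual d_n. Hence ||M|| = 38.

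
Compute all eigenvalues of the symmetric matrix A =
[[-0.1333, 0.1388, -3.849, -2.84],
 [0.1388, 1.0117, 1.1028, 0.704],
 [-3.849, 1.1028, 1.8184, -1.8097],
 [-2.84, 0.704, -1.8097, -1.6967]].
sigma(A) ≈ {-6, 1, 5} (1 with multiplicity 2)

A is real symmetric, so its spectrum consists of real eigenvalues. Expanding the characteristic polynomial of the displayed matrix gives
  det(λ I - A) = p(λ) = λ^4 + (-1)λ^3 + (-31)λ^2 + (61.0011)λ + (-30.0013).
Solving p(λ) = 0 yields eigenvalues ≈ -6, 1, 1, 5. (A is shown rounded to 4 decimals, so these recover the underlying integer eigenvalues to within that precision.)
Verification: the trace of A = 1 equals the sum of eigenvalues 1, and det(A) ≈ -30.0013 matches the eigenvalue product -30.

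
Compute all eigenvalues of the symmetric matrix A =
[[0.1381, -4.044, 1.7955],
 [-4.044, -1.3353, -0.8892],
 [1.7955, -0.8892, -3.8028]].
sigma(A) ≈ {-5, -4, 4}

A is real symmetric, so its spectrum consists of real eigenvalues. Expanding the characteristic polynomial of the displayed matrix gives
  det(λ I - A) = p(λ) = λ^3 + (5)λ^2 + (-16)λ + (-80).
Solving p(λ) = 0 yields eigenvalues ≈ -5, -4, 4. (A is shown rounded to 4 decimals, so these recover the underlying integer eigenvalues to within that precision.)
Verification: the trace of A = -5 equals the sum of eigenvalues -5, and det(A) ≈ 80.0005 matches the eigenvalue product 80.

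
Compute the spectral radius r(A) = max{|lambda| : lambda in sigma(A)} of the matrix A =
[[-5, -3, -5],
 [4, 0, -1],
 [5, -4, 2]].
r(A) ≈ 6.564

The eigenvalues of A are the roots of its characteristic polynomial. With M = A (coefficients from the trace, the sum of principal 2x2 minors, and det A):
  p(λ) = det(λ I - M) = λ^3 + 3λ^2 + 23λ - 139.
No integer candidate from the rational root theorem (±divisors of 139) is a root, so the roots are irrational. The cubic discriminant is Δ = -723200 < 0, so there is one real root and a complex-conjugate pair. p(3) = -16 and p(4) = 65 have opposite signs, so a root lies in (3, 4); Newton's method refines it to λ ≈ 3.2261. Dividing out (λ - (3.2261)) leaves approximately λ^2 + 6.2261λ + 43.086. For λ^2 + 6.2261λ + 43.086 the discriminant is -133.5798. It is negative, so the remaining roots are the complex-conjugate pair λ ≈ -3.1131 ± 5.7788i. Their product equals the constant term, so |λ|^2 ≈ 43.086 and |λ| ≈ 6.564.
Thus the eigenvalues (to 4 decimals) are 3.2261 (modulus 3.2261); -3.1131 ± 5.7788i (modulus 6.564). The spectral radius is the largest modulus: r(A) ≈ 6.564. (Cross-check: r(A) ≤ ||A||_2 ≈ 9.1575; equality holds whenever A is normal, though it can also hold for some non-normal A.)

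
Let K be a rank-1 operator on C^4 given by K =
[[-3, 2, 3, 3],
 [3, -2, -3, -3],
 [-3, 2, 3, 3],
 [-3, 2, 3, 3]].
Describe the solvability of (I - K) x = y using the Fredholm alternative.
(I - K) is singular (det(I - K) = 0, i.e. 1 ∈ sigma(K)). (I - K) x = y is solvable iff y ⊥ ker((I - K)^*) = span{(-3, 2, 3, 3)}, i.e. iff -3y_1 + 2y_2 + 3y_3 + 3y_4 = 0. When solvable, the solutions are x = y + c·(1, -1, 1, 1), c arbitrary (ker(I - K) = span{(1, -1, 1, 1)}, dimension 1).

K has rank 1, so it is an outer product K = u v^T: every row of K is a multiple of one row vector. Reading off the entries, u = (1, -1, 1, 1) and v = (-3, 2, 3, 3) (row i of K equals u_i·v^T). A rank-one matrix u v^T satisfies K u = u (v·u) and kills the (3)-dimensional subspace v^⊥, so its characteristic polynomial is lambda^3 (lambda - v·u) with v·u = tr K = 1. Hence the eigenvalues of I - K are 1 (multiplicity 3) and 1 - (1) = 0, so det(I - K) = 0. (Direct check: I - K =
[[4, -2, -3, -3],
 [-3, 3, 3, 3],
 [3, -2, -2, -3],
 [3, -2, -3, -2]]
has determinant 0.) So 1 is an eigenvalue of K and (I - K) is not invertible. The finite-dimensional Fredholm alternative says: either (I - K) is invertible, or ker(I - K) ≠ {0} and then range(I - K) = ker((I - K)^*)^⊥, with dim ker(I - K) = dim ker((I - K)^*). We are in the second case, so we need both kernels. Kernel of I - K: (I - K) u = u - u (v·u) = u - u = 0, so ker(I - K) = span{u} = span{(1, -1, 1, 1)} (it is exactly 1-dimensional because rank(I - K) = 3). Kernel of the adjoint: K is real, so (I - K)^* = I - K^T = I - v u^T, and (I - v u^T) v = v - v (u·v) = 0; hence ker((I - K)^*) = span{v} = span{(-3, 2, 3, 3)}. Therefore (I - K) x = y is solvable iff <y, v> = 0, i.e. iff -3y_1 + 2y_2 + 3y_3 + 3y_4 = 0. When this holds, K y = u (v·y) = 0, so (I - K) y = y and x = y is a particular solution; the full solution set is the line x = y + c·u = y + c·(1, -1, 1, 1), c ∈ C.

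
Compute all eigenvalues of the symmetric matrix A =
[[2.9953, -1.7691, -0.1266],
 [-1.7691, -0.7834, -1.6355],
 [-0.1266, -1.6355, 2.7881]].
sigma(A) ≈ {-2, 3, 4}

A is real symmetric, so its spectrum consists of real eigenvalues. Expanding the characteristic polynomial of the displayed matrix gives
  det(λ I - A) = p(λ) = λ^3 + (-5)λ^2 + (-2)λ + (24).
Solving p(λ) = 0 yields eigenvalues ≈ -2, 3, 4. (A is shown rounded to 4 decimals, so these recover the underlying integer eigenvalues to within that precision.)
Verification: the trace of A = 5 equals the sum of eigenvalues 5, and det(A) ≈ -24.0003 matches the eigenvalue product -24.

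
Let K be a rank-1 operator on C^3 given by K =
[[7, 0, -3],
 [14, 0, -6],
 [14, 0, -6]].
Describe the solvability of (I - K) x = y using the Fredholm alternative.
(I - K) is singular (det(I - K) = 0, i.e. 1 ∈ sigma(K)). (I - K) x = y is solvable iff y ⊥ ker((I - K)^*) = span{(7, 0, -3)}, i.e. iff 7y_1 - 3y_3 = 0. When solvable, the solutions are x = y + c·(1, 2, 2), c arbitrary (ker(I - K) = span{(1, 2, 2)}, dimension 1).

K has rank 1, so it is an outer product K = u v^T: every row of K is a multiple of one row vector. Reading off the entries, u = (1, 2, 2) and v = (7, 0, -3) (row i of K equals u_i·v^T). A rank-one matrix u v^T satisfies K u = u (v·u) and kills the (2)-dimensional subspace v^⊥, so its characteristic polynomial is lambda^2 (lambda - v·u) with v·u = tr K = 1. Hence the eigenvalues of I - K are 1 (multiplicity 2) and 1 - (1) = 0, so det(I - K) = 0. (Direct check: I - K =
[[-6, 0, 3],
 [-14, 1, 6],
 [-14, 0, 7]]
has determinant 0.) So 1 is an eigenvalue of K and (I - K) is not invertible. The finite-dimensional Fredholm alternative says: either (I - K) is invertible, or ker(I - K) ≠ {0} and then range(I - K) = ker((I - K)^*)^⊥, with dim ker(I - K) = dim ker((I - K)^*). We are in the second case, so we need both kernels. Kernel of I - K: (I - K) u = u - u (v·u) = u - u = 0, so ker(I - K) = span{u} = span{(1, 2, 2)} (it is exactly 1-dimensional because rank(I - K) = 2). Kernel of the adjoint: K is real, so (I - K)^* = I - K^T = I - v u^T, and (I - v u^T) v = v - v (u·v) = 0; hence ker((I - K)^*) = span{v} = span{(7, 0, -3)}. Therefore (I - K) x = y is solvable iff <y, v> = 0, i.e. iff 7y_1 - 3y_3 = 0. When this holds, K y = u (v·y) = 0, so (I - K) y = y and x = y is a particular solution; the full solution set is the line x = y + c·u = y + c·(1, 2, 2), c ∈ C.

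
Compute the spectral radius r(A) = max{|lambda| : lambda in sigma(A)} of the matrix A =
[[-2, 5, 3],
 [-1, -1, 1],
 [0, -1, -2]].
r(A) ≈ 2.9654

The eigenvalues of A are the roots of its characteristic polynomial. With M = A (coefficients from the trace, the sum of principal 2x2 minors, and det A):
  p(λ) = det(λ I - M) = λ^3 + 5λ^2 + 14λ + 13.
No integer candidate from the rational root theorem (±divisors of 13) is a root, so the roots are irrational. The cubic discriminant is Δ = -759 < 0, so there is one real root and a complex-conjugate pair. p(-2) = -3 and p(-1) = 3 have opposite signs, so a root lies in (-2, -1); Newton's method refines it to λ ≈ -1.4783. Dividing out (λ - (-1.4783)) leaves approximately λ^2 + 3.5217λ + 8.7939. For λ^2 + 3.5217λ + 8.7939 the discriminant is -22.7731. It is negative, so the remaining roots are the complex-conjugate pair λ ≈ -1.7608 ± 2.3861i. Their product equals the constant term, so |λ|^2 ≈ 8.7939 and |λ| ≈ 2.9654.
Thus the eigenvalues (to 4 decimals) are -1.4783 (modulus 1.4783); -1.7608 ± 2.3861i (modulus 2.9654). The spectral radius is the largest modulus: r(A) ≈ 2.9654. (Cross-check: r(A) ≤ ||A||_2 ≈ 6.4291; equality holds whenever A is normal, though it can also hold for some non-normal A.)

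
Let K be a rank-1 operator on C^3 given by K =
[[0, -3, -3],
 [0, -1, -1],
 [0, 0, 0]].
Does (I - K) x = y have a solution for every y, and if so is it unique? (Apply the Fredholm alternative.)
(I - K) is invertible (det(I - K) = 2 ≠ 0), so for every y in C^3 the equation (I - K) x = y has a unique solution.

K has rank 1, so it is an outer product K = u v^T: every row of K is a multiple of one row vector. Reading off the entries, u = (-3, -1, 0) and v = (0, 1, 1) (row i of K equals u_i·v^T). A rank-one matrix u v^T satisfies K u = u (v·u) and kills the (2)-dimensional subspace v^⊥, so its characteristic polynomial is lambda^2 (lambda - v·u) with v·u = tr K = -1. Hence the eigenvalues of I - K are 1 (multiplicity 2) and 1 - (-1) = 2, so det(I - K) = 2. (Direct check: I - K =
[[1, 3, 3],
 [0, 2, 1],
 [0, 0, 1]]
has determinant 2.) The finite-dimensional Fredholm alternative says: either (I - K) is invertible, or ker(I - K) ≠ {0} and then range(I - K) = ker((I - K)^*)^⊥, with dim ker(I - K) = dim ker((I - K)^*). Since det(I - K) ≠ 0, 1 is not an eigenvalue of K and ker(I - K) = {0}, so we are in the first case: for every y there is a unique x = (I - K)^(-1) y. Explicitly, by the Sherman–Morrison formula, (I - u v^T)^(-1) = I + u v^T/(1 - v·u), i.e. (I - K)^(-1) = I + K/(2).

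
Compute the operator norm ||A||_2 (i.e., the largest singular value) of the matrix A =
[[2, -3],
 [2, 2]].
||A||_2 = sqrt((21 + sqrt(41))/2) ≈ 3.7016 (= sqrt(largest eigenvalue of A^T A))

||A||_2 = sigma_max(A) = sqrt(lambda_max(A^T A)). Form the symmetric matrix M = A^T A =
[[8, -2],
 [-2, 13]].
Its characteristic polynomial (trace, determinant of M give the coefficients) is
  p(λ) = det(λ I - M) = λ^2 - 21λ + 100.
For λ^2 - 21λ + 100 the discriminant is 41. It is nonnegative but not a perfect square, so the roots are real and irrational: λ = (21 ± sqrt(41))/2 ≈ 13.7016, 7.2984.
So the eigenvalues of A^T A are ≈ 7.2984, 13.7016 (all ≥ 0, as they must be for A^T A). The largest is λ_max = (21 + sqrt(41))/2 ≈ 13.7016, hence ||A||_2 = sqrt(λ_max) = sqrt((21 + sqrt(41))/2) ≈ 3.7016.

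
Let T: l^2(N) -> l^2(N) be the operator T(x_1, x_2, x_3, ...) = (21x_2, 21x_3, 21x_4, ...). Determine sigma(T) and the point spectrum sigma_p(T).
sigma(T) = closed disk {z in C : |z| ≤ 21}; sigma_p(T) = open disk {z in C : |z| < 21}

Note T = 21·V where V is the unit left shift (V x)_k = x_{k+1}; so sigma(T) = 21·sigma(V) and ||T|| = 21||V||. ||T x||^2 = 441sum_{k≥2} |x_k|^2 ≤ 441||x||^2, with equality on {x : x_1 = 0}, so ||T|| = 21. For any lambda with |lambda| < 21, set r = lambda/21 (|r| < 1); the vector x = (1, r, r^2, ...) is in l^2 and satisfies T x = 21(r, r^2, ...) = lambda x, so lambda is an eigenvalue. On the boundary |lambda| = 21 the geometric series diverges, so no l^2 eigenvector exists, but these lambda lie in the approximate point spectrum. Hence sigma(T) is the closed disk of radius 21 and sigma_p(T) is the open disk.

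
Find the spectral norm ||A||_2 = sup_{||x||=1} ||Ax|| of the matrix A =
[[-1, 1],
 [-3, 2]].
||A||_2 = sqrt((15 + sqrt(221))/2) ≈ 3.8643 (= sqrt(largest eigenvalue of A^T A))

||A||_2 = sigma_max(A) = sqrt(lambda_max(A^T A)). Form the symmetric matrix M = A^T A =
[[10, -7],
 [-7, 5]].
Its characteristic polynomial (trace, determinant of M give the coefficients) is
  p(λ) = det(λ I - M) = λ^2 - 15λ + 1.
For λ^2 - 15λ + 1 the discriminant is 221. It is nonnegative but not a perfect square, so the roots are real and irrational: λ = (15 ± sqrt(221))/2 ≈ 14.933, 0.067.
So the eigenvalues of A^T A are ≈ 0.067, 14.933 (all ≥ 0, as they must be for A^T A). The largest is λ_max = (15 + sqrt(221))/2 ≈ 14.933, hence ||A||_2 = sqrt(λ_max) = sqrt((15 + sqrt(221))/2) ≈ 3.8643.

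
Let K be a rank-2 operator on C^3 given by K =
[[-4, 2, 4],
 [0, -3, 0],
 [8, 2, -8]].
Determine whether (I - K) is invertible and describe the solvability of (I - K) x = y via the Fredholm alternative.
(I - K) is invertible (det(I - K) = 52 ≠ 0), so for every y in C^3 the equation (I - K) x = y has a unique solution.

K has rank 2 and factors as K = U V^T = u1 v1^T + u2 v2^T with u1 = (0, 1, -2), v1 = (-2, -2, 2), u2 = (-2, 1, 2), v2 = (2, -1, -2) (multiplying out reproduces the displayed K). The nonzero eigenvalues of U V^T coincide with those of the 2 x 2 matrix G = V^T U = [[v1·u1, v1·u2], [v2·u1, v2·u2]] = [[-6, 6], [3, -9]], and by the Sylvester determinant identity det(I_3 - U V^T) = det(I_2 - V^T U) = det([[7, -6], [-3, 10]]) = (7)(10) - (-6)(-3) = 52. (Direct check: I - K =
[[5, -2, -4],
 [0, 4, 0],
 [-8, -2, 9]]
has determinant 52.) The finite-dimensional Fredholm alternative says: either (I - K) is invertible, or ker(I - K) ≠ {0} and then range(I - K) = ker((I - K)^*)^⊥, with dim ker(I - K) = dim ker((I - K)^*). Since det(I - K) ≠ 0, 1 is not an eigenvalue of K and ker(I - K) = {0}, so we are in the first case: for every y there is a unique x = (I - K)^(-1) y. (Explicitly, by the Woodbury identity, (I - U V^T)^(-1) = I + U (I_2 - G)^(-1) V^T.)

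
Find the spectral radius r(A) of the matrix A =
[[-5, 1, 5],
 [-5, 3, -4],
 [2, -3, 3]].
r(A) ≈ 7.3796

The eigenvalues of A are the roots of its characteristic polynomial. With M = A (coefficients from the trace, the sum of principal 2x2 minors, and det A):
  p(λ) = det(λ I - M) = λ^3 - λ^2 - 38λ - 67.
No integer candidate from the rational root theorem (±divisors of 67) is a root, so the roots are irrational. The cubic discriminant is Δ = 53633 > 0, so there are three distinct real roots. p(-5) = -27 and p(-4) = 5 have opposite signs, so a root lies in (-5, -4); Newton's method refines it to λ ≈ -4.2366. p(-3) = 11 and p(-2) = -3 have opposite signs, so a root lies in (-3, -2); Newton's method refines it to λ ≈ -2.143. p(7) = -39 and p(8) = 77 have opposite signs, so a root lies in (7, 8); Newton's method refines it to λ ≈ 7.3796. Check (Vieta): the three roots sum to 1, matching tr M = 1.
Thus the eigenvalues (to 4 decimals) are -4.2366 (modulus 4.2366); -2.143 (modulus 2.143); 7.3796 (modulus 7.3796). The spectral radius is the largest modulus: r(A) ≈ 7.3796. (Cross-check: r(A) ≤ ||A||_2 ≈ 8.4615; equality holds whenever A is normal, though it can also hold for some non-normal A.)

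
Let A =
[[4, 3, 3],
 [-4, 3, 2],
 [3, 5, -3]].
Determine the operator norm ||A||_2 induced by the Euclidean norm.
||A||_2 ≈ 7.5741 (= sqrt(largest eigenvalue of A^T A))

||A||_2 = sigma_max(A) = sqrt(lambda_max(A^T A)). Form the symmetric matrix M = A^T A =
[[41, 15, -5],
 [15, 43, 0],
 [-5, 0, 22]].
Its characteristic polynomial (trace, sum of principal 2x2 minors, determinant of M give the coefficients) is
  p(λ) = det(λ I - M) = λ^3 - 106λ^2 + 3361λ - 32761.
No integer candidate from the rational root theorem (±divisors of 32761) is a root, so the roots are irrational. The cubic discriminant is Δ = 92925929 > 0, so there are three distinct real roots. p(19) = -309 and p(20) = 59 have opposite signs, so a root lies in (19, 20); Newton's method refines it to λ ≈ 19.8208. p(28) = 195 and p(29) = -49 have opposite signs, so a root lies in (28, 29); Newton's method refines it to λ ≈ 28.8118. p(57) = -385 and p(58) = 705 have opposite signs, so a root lies in (57, 58); Newton's method refines it to λ ≈ 57.3674. Check (Vieta): the three roots sum to 106, matching tr M = 106.
So the eigenvalues of A^T A are ≈ 19.8208, 28.8118, 57.3674 (all ≥ 0, as they must be for A^T A). The largest is λ_max ≈ 57.3674, hence ||A||_2 = sqrt(λ_max) ≈ 7.5741.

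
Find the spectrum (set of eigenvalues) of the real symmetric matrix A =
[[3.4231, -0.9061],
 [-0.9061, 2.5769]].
sigma(A) ≈ {2, 4}

A is real symmetric, so its spectrum consists of real eigenvalues. Expanding the characteristic polynomial of the displayed matrix gives
  det(λ I - A) = p(λ) = λ^2 + (-6)λ + (8).
Solving p(λ) = 0 yields eigenvalues ≈ 2, 4. (A is shown rounded to 4 decimals, so these recover the underlying integer eigenvalues to within that precision.)
Verification: the trace of A = 6 equals the sum of eigenvalues 6, and det(A) ≈ 8.0000 matches the eigenvalue product 8.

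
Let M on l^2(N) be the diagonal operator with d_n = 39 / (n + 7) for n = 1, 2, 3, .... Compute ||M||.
||M|| = 39/8 (attained at n = 1)

For M diagonal, ||M|| = sup_n |d_n| = sup_n 39/(n + 7). This is positive and strictly decreasing in n, so the supremum is attained at n = 1: d_1 = 39/(1 + 7) = 39/8. Hence ||M|| = 39/8.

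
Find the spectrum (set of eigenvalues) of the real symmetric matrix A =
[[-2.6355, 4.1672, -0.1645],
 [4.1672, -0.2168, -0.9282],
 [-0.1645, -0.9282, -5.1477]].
sigma(A) ≈ {-6, -5, 3}

A is real symmetric, so its spectrum consists of real eigenvalues. Expanding the characteristic polynomial of the displayed matrix gives
  det(λ I - A) = p(λ) = λ^3 + (8)λ^2 + (-3)λ + (-90).
Solving p(λ) = 0 yields eigenvalues ≈ -6, -5, 3. (A is shown rounded to 4 decimals, so these recover the underlying integer eigenvalues to within that precision.)
Verification: the trace of A = -8 equals the sum of eigenvalues -8, and det(A) ≈ 90.0005 matches the eigenvalue product 90.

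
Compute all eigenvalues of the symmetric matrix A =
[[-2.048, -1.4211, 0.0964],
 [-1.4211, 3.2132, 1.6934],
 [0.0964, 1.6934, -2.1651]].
sigma(A) ≈ {-3, -2, 4}

A is real symmetric, so its spectrum consists of real eigenvalues. Expanding the characteristic polynomial of the displayed matrix gives
  det(λ I - A) = p(λ) = λ^3 + (1)λ^2 + (-14)λ + (-24).
Solving p(λ) = 0 yields eigenvalues ≈ -3, -2, 4. (A is shown rounded to 4 decimals, so these recover the underlying integer eigenvalues to within that precision.)
Verification: the trace of A = -1 equals the sum of eigenvalues -1, and det(A) ≈ 23.9992 matches the eigenvalue product 24.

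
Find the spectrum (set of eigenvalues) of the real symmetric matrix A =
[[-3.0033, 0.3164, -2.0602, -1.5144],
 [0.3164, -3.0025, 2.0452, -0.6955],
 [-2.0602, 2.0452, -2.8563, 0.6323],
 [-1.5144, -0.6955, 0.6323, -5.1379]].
sigma(A) ≈ {-6, -2, 0} (-6 with multiplicity 2)

A is real symmetric, so its spectrum consists of real eigenvalues. Expanding the characteristic polynomial of the displayed matrix gives
  det(λ I - A) = p(λ) = λ^4 + (14)λ^3 + (60)λ^2 + (72)λ + (0).
Solving p(λ) = 0 yields eigenvalues ≈ -6, -6, -2, 0. (A is shown rounded to 4 decimals, so these recover the underlying integer eigenvalues to within that precision.)
Verification: the trace of A = -14 equals the sum of eigenvalues -14, and det(A) ≈ 0.0004 matches the eigenvalue product 0.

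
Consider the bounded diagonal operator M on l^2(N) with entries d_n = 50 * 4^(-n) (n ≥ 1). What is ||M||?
||M|| = 25/2 (attained at n = 1)

For M diagonal, ||M|| = sup_n |d_n|. The sequence d_n = 50 * 4^(-n) is positive and strictly decreasing (ratio 4^(-1) < 1), so the supremum is d_1 = 50/4 = 25/2. Hence ||M|| = 25/2.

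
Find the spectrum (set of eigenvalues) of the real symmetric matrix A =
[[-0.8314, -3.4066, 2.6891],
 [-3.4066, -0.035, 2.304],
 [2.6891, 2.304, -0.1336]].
sigma(A) ≈ {-6, 2, 3}

A is real symmetric, so its spectrum consists of real eigenvalues. Expanding the characteristic polynomial of the displayed matrix gives
  det(λ I - A) = p(λ) = λ^3 + (1)λ^2 + (-24)λ + (36).
Solving p(λ) = 0 yields eigenvalues ≈ -6, 2, 3. (A is shown rounded to 4 decimals, so these recover the underlying integer eigenvalues to within that precision.)
Verification: the trace of A = -1 equals the sum of eigenvalues -1, and det(A) ≈ -35.9994 matches the eigenvalue product -36.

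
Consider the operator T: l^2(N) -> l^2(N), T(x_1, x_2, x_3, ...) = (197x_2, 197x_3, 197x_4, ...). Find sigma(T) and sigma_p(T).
sigma(T) = closed disk {z in C : |z| ≤ 197}; sigma_p(T) = open disk {z in C : |z| < 197}

Note T = 197·V where V is the unit left shift (V x)_k = x_{k+1}; so sigma(T) = 197·sigma(V) and ||T|| = 197||V||. ||T x||^2 = 38809sum_{k≥2} |x_k|^2 ≤ 38809||x||^2, with equality on {x : x_1 = 0}, so ||T|| = 197. For any lambda with |lambda| < 197, set r = lambda/197 (|r| < 1); the vector x = (1, r, r^2, ...) is in l^2 and satisfies T x = 197(r, r^2, ...) = lambda x, so lambda is an eigenvalue. On the boundary |lambda| = 197 the geometric series diverges, so no l^2 eigenvector exists, but these lambda lie in the approximate point spectrum. Hence sigma(T) is the closed disk of radius 197 and sigma_p(T) is the open disk.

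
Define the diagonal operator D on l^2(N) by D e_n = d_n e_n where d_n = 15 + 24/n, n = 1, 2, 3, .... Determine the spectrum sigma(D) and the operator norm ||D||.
sigma(D) = {15 + 24/n : n ≥ 1} ∪ {15}; ||D|| = 39

A bounded diagonal operator on l^2 with diagonal entries d_n has spectrum equal to the closure of {d_n : n ≥ 1}: every d_n is an eigenvalue (with eigenvector e_n), so {d_n} ⊂ sigma(D); the spectrum is closed, so its closure is too; and for lambda not in the closure, (D - lambda I) has bounded inverse (the diagonal entries 1/(d_n - lambda) are bounded). For our sequence d_n = 15 + 24/n, n = 1, 2, 3, ...:
  - {d_n} = {15 + 24/n : n ≥ 1}; the only limit point is 15
  - closure = {15 + 24/n : n ≥ 1} ∪ {15}
For the norm: a diagonal operator has ||D|| = sup_n |d_n|. Here d_n = 15 + 24/n is positive and decreasing, so sup_n |d_n| = d_1 = 15 + 24 = 39. So ||D|| = 39.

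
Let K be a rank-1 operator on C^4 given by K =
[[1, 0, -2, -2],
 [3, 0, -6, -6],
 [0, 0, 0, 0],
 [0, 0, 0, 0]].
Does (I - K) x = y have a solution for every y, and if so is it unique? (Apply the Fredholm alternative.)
(I - K) is singular (det(I - K) = 0, i.e. 1 ∈ sigma(K)). (I - K) x = y is solvable iff y ⊥ ker((I - K)^*) = span{(1, 0, -2, -2)}, i.e. iff y_1 - 2y_3 - 2y_4 = 0. When solvable, the solutions are x = y + c·(1, 3, 0, 0), c arbitrary (ker(I - K) = span{(1, 3, 0, 0)}, dimension 1).

K has rank 1, so it is an outer product K = u v^T: every row of K is a multiple of one row vector. Reading off the entries, u = (1, 3, 0, 0) and v = (1, 0, -2, -2) (row i of K equals u_i·v^T). A rank-one matrix u v^T satisfies K u = u (v·u) and kills the (3)-dimensional subspace v^⊥, so its characteristic polynomial is lambda^3 (lambda - v·u) with v·u = tr K = 1. Hence the eigenvalues of I - K are 1 (multiplicity 3) and 1 - (1) = 0, so det(I - K) = 0. (Direct check: I - K =
[[0, 0, 2, 2],
 [-3, 1, 6, 6],
 [0, 0, 1, 0],
 [0, 0, 0, 1]]
has determinant 0.) So 1 is an eigenvalue of K and (I - K) is not invertible. The finite-dimensional Fredholm alternative says: either (I - K) is invertible, or ker(I - K) ≠ {0} and then range(I - K) = ker((I - K)^*)^⊥, with dim ker(I - K) = dim ker((I - K)^*). We are in the second case, so we need both kernels. Kernel of I - K: (I - K) u = u - u (v·u) = u - u = 0, so ker(I - K) = span{u} = span{(1, 3, 0, 0)} (it is exactly 1-dimensional because rank(I - K) = 3). Kernel of the adjoint: K is real, so (I - K)^* = I - K^T = I - v u^T, and (I - v u^T) v = v - v (u·v) = 0; hence ker((I - K)^*) = span{v} = span{(1, 0, -2, -2)}. Therefore (I - K) x = y is solvable iff <y, v> = 0, i.e. iff y_1 - 2y_3 - 2y_4 = 0. When this holds, K y = u (v·y) = 0, so (I - K) y = y and x = y is a particular solution; the full solution set is the line x = y + c·u = y + c·(1, 3, 0, 0), c ∈ C.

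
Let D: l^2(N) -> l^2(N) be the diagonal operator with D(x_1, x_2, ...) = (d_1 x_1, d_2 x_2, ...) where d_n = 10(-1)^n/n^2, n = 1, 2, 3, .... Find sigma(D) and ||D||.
sigma(D) = {10(-1)^n/n^2 : n ≥ 1} ∪ {0}; ||D|| = 10

A bounded diagonal operator on l^2 with diagonal entries d_n has spectrum equal to the closure of {d_n : n ≥ 1}: every d_n is an eigenvalue (with eigenvector e_n), so {d_n} ⊂ sigma(D); the spectrum is closed, so its closure is too; and for lambda not in the closure, (D - lambda I) has bounded inverse (the diagonal entries 1/(d_n - lambda) are bounded). For our sequence d_n = 10(-1)^n/n^2, n = 1, 2, 3, ...:
  - {d_n} = {10(-1)^n/n^2 : n ≥ 1}; the only limit point is 0
  - closure = {10(-1)^n/n^2 : n ≥ 1} ∪ {0}
For the norm: a diagonal operator has ||D|| = sup_n |d_n|. Here |d_n| = 10/n^2 is decreasing, so sup_n |d_n| = |d_1| = 10. So ||D|| = 10.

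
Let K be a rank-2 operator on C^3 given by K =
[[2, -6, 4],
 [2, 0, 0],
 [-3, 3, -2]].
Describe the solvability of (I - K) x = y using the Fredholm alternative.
(I - K) is invertible (det(I - K) = 21 ≠ 0), so for every y in C^3 the equation (I - K) x = y has a unique solution.

K has rank 2 and factors as K = U V^T = u1 v1^T + u2 v2^T with u1 = (2, 2, -3), v1 = (1, -3, 2), u2 = (0, 2, -2), v2 = (0, 3, -2) (multiplying out reproduces the displayed K). The nonzero eigenvalues of U V^T coincide with those of the 2 x 2 matrix G = V^T U = [[v1·u1, v1·u2], [v2·u1, v2·u2]] = [[-10, -10], [12, 10]], and by the Sylvester determinant identity det(I_3 - U V^T) = det(I_2 - V^T U) = det([[11, 10], [-12, -9]]) = (11)(-9) - (10)(-12) = 21. (Direct check: I - K =
[[-1, 6, -4],
 [-2, 1, 0],
 [3, -3, 3]]
has determinant 21.) The finite-dimensional Fredholm alternative says: either (I - K) is invertible, or ker(I - K) ≠ {0} and then range(I - K) = ker((I - K)^*)^⊥, with dim ker(I - K) = dim ker((I - K)^*). Since det(I - K) ≠ 0, 1 is not an eigenvalue of K and ker(I - K) = {0}, so we are in the first case: for every y there is a unique x = (I - K)^(-1) y. (Explicitly, by the Woodbury identity, (I - U V^T)^(-1) = I + U (I_2 - G)^(-1) V^T.)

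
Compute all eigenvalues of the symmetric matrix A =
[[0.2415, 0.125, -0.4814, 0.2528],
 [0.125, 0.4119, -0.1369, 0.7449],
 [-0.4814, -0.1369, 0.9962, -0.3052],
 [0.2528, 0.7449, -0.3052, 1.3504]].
sigma(A) ≈ {0, 1, 2} (0 with multiplicity 2)

A is real symmetric, so its spectrum consists of real eigenvalues. Expanding the characteristic polynomial of the displayed matrix gives
  det(λ I - A) = p(λ) = λ^4 + (-3)λ^3 + (2)λ^2 + (0)λ + (0).
Solving p(λ) = 0 yields eigenvalues ≈ 0, 0, 1, 2. (A is shown rounded to 4 decimals, so these recover the underlying integer eigenvalues to within that precision.)
Verification: the trace of A = 3 equals the sum of eigenvalues 3, and det(A) ≈ -0.0000 matches the eigenvalue product 0.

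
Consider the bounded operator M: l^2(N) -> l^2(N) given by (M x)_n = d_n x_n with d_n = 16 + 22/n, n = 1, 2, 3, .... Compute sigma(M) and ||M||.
sigma(M) = {16 + 22/n : n ≥ 1} ∪ {16}; ||M|| = 38

A bounded diagonal operator on l^2 with diagonal entries d_n has spectrum equal to the closure of {d_n : n ≥ 1}: every d_n is an eigenvalue (with eigenvector e_n), so {d_n} ⊂ sigma(M); the spectrum is closed, so its closure is too; and for lambda not in the closure, (M - lambda I) has bounded inverse (the diagonal entries 1/(d_n - lambda) are bounded). For our sequence d_n = 16 + 22/n, n = 1, 2, 3, ...:
  - {d_n} = {16 + 22/n : n ≥ 1}; the only limit point is 16
  - closure = {16 + 22/n : n ≥ 1} ∪ {16}
For the norm: a diagonal operator has ||M|| = sup_n |d_n|. Here d_n = 16 + 22/n is positive and decreasing, so sup_n |d_n| = d_1 = 16 + 22 = 38. So ||M|| = 38.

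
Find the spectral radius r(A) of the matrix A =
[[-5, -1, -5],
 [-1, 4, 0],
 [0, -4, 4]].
r(A) ≈ 5.3365

The eigenvalues of A are the roots of its characteristic polynomial. With M = A (coefficients from the trace, the sum of principal 2x2 minors, and det A):
  p(λ) = det(λ I - M) = λ^3 - 3λ^2 - 25λ + 104.
No integer candidate from the rational root theorem (±divisors of 104) is a root, so the roots are irrational. The cubic discriminant is Δ = -72275 < 0, so there is one real root and a complex-conjugate pair. p(-6) = -70 and p(-5) = 29 have opposite signs, so a root lies in (-6, -5); Newton's method refines it to λ ≈ -5.3365. Dividing out (λ - (-5.3365)) leaves approximately λ^2 - 8.3365λ + 19.4883. For λ^2 - 8.3365λ + 19.4883 the discriminant is -8.4552. It is negative, so the remaining roots are the complex-conjugate pair λ ≈ 4.1683 ± 1.4539i. Their product equals the constant term, so |λ|^2 ≈ 19.4883 and |λ| ≈ 4.4146.
Thus the eigenvalues (to 4 decimals) are -5.3365 (modulus 5.3365); 4.1683 ± 1.4539i (modulus 4.4146). The spectral radius is the largest modulus: r(A) ≈ 5.3365. (Cross-check: r(A) ≤ ||A||_2 ≈ 7.8751; equality holds whenever A is normal, though it can also hold for some non-normal A.)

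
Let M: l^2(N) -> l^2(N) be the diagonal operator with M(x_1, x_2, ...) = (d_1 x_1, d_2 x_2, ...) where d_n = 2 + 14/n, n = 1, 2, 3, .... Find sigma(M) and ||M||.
sigma(M) = {2 + 14/n : n ≥ 1} ∪ {2}; ||M|| = 16

A bounded diagonal operator on l^2 with diagonal entries d_n has spectrum equal to the closure of {d_n : n ≥ 1}: every d_n is an eigenvalue (with eigenvector e_n), so {d_n} ⊂ sigma(M); the spectrum is closed, so its closure is too; and for lambda not in the closure, (M - lambda I) has bounded inverse (the diagonal entries 1/(d_n - lambda) are bounded). For our sequence d_n = 2 + 14/n, n = 1, 2, 3, ...:
  - {d_n} = {2 + 14/n : n ≥ 1}; the only limit point is 2
  - closure = {2 + 14/n : n ≥ 1} ∪ {2}
For the norm: a diagonal operator has ||M|| = sup_n |d_n|. Here d_n = 2 + 14/n is positive and decreasing, so sup_n |d_n| = d_1 = 2 + 14 = 16. So ||M|| = 16.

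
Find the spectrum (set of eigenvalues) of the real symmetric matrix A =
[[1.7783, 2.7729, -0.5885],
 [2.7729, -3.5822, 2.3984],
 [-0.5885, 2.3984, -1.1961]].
sigma(A) ≈ {-6, 0, 3}

A is real symmetric, so its spectrum consists of real eigenvalues. Expanding the characteristic polynomial of the displayed matrix gives
  det(λ I - A) = p(λ) = λ^3 + (3)λ^2 + (-18)λ + (0).
Solving p(λ) = 0 yields eigenvalues ≈ -6, 0, 3. (A is shown rounded to 4 decimals, so these recover the underlying integer eigenvalues to within that precision.)
Verification: the trace of A = -3 equals the sum of eigenvalues -3, and det(A) ≈ -0.0002 matches the eigenvalue product 0.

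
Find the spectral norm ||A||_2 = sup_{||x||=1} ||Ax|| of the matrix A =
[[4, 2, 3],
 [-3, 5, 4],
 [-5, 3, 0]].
||A||_2 ≈ 8.5474 (= sqrt(largest eigenvalue of A^T A))

||A||_2 = sigma_max(A) = sqrt(lambda_max(A^T A)). Form the symmetric matrix M = A^T A =
[[50, -22, 0],
 [-22, 38, 26],
 [0, 26, 25]].
Its characteristic polynomial (trace, sum of principal 2x2 minors, determinant of M give the coefficients) is
  p(λ) = det(λ I - M) = λ^3 - 113λ^2 + 2940λ - 1600.
No integer candidate from the rational root theorem (±divisors of 1600) is a root, so the roots are irrational. The cubic discriminant is Δ = 8985667600 > 0, so there are three distinct real roots. p(0) = -1600 and p(1) = 1228 have opposite signs, so a root lies in (0, 1); Newton's method refines it to λ ≈ 0.556. p(39) = 506 and p(40) = -800 have opposite signs, so a root lies in (39, 40); Newton's method refines it to λ ≈ 39.3865. p(73) = -140 and p(74) = 2396 have opposite signs, so a root lies in (73, 74); Newton's method refines it to λ ≈ 73.0575. Check (Vieta): the three roots sum to 113, matching tr M = 113.
So the eigenvalues of A^T A are ≈ 0.556, 39.3865, 73.0575 (all ≥ 0, as they must be for A^T A). The largest is λ_max ≈ 73.0575, hence ||A||_2 = sqrt(λ_max) ≈ 8.5474.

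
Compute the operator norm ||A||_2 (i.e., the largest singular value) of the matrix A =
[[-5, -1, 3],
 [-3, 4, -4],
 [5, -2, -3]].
||A||_2 ≈ 8.3904 (= sqrt(largest eigenvalue of A^T A))

||A||_2 = sigma_max(A) = sqrt(lambda_max(A^T A)). Form the symmetric matrix M = A^T A =
[[59, -17, -18],
 [-17, 21, -13],
 [-18, -13, 34]].
Its characteristic polynomial (trace, sum of principal 2x2 minors, determinant of M give the coefficients) is
  p(λ) = det(λ I - M) = λ^3 - 114λ^2 + 3177λ - 7569.
No integer candidate from the rational root theorem (±divisors of 7569) is a root, so the roots are irrational. The cubic discriminant is Δ = 5848684137 > 0, so there are three distinct real roots. p(2) = -1663 and p(3) = 963 have opposite signs, so a root lies in (2, 3); Newton's method refines it to λ ≈ 2.6238. p(40) = 1111 and p(41) = -25 have opposite signs, so a root lies in (40, 41); Newton's method refines it to λ ≈ 40.9778. p(70) = -779 and p(71) = 1235 have opposite signs, so a root lies in (70, 71); Newton's method refines it to λ ≈ 70.3984. Check (Vieta): the three roots sum to 114, matching tr M = 114.
So the eigenvalues of A^T A are ≈ 2.6238, 40.9778, 70.3984 (all ≥ 0, as they must be for A^T A). The largest is λ_max ≈ 70.3984, hence ||A||_2 = sqrt(λ_max) ≈ 8.3904.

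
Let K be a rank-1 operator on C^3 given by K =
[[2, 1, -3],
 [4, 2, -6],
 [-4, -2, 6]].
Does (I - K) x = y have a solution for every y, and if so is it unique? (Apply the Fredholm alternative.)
(I - K) is invertible (det(I - K) = -9 ≠ 0), so for every y in C^3 the equation (I - K) x = y has a unique solution.

K has rank 1, so it is an outer product K = u v^T: every row of K is a multiple of one row vector. Reading off the entries, u = (1, 2, -2) and v = (2, 1, -3) (row i of K equals u_i·v^T). A rank-one matrix u v^T satisfies K u = u (v·u) and kills the (2)-dimensional subspace v^⊥, so its characteristic polynomial is lambda^2 (lambda - v·u) with v·u = tr K = 10. Hence the eigenvalues of I - K are 1 (multiplicity 2) and 1 - (10) = -9, so det(I - K) = -9. (Direct check: I - K =
[[-1, -1, 3],
 [-4, -1, 6],
 [4, 2, -5]]
has determinant -9.) The finite-dimensional Fredholm alternative says: either (I - K) is invertible, or ker(I - K) ≠ {0} and then range(I - K) = ker((I - K)^*)^⊥, with dim ker(I - K) = dim ker((I - K)^*). Since det(I - K) ≠ 0, 1 is not an eigenvalue of K and ker(I - K) = {0}, so we are in the first case: for every y there is a unique x = (I - K)^(-1) y. Explicitly, by the Sherman–Morrison formula, (I - u v^T)^(-1) = I + u v^T/(1 - v·u), i.e. (I - K)^(-1) = I + K/(-9).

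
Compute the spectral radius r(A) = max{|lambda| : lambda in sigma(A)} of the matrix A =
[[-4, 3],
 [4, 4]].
r(A) = sqrt(112)/2 ≈ 5.2915

The eigenvalues of A are the roots of its characteristic polynomial. With M = A (coefficients from the trace and determinant):
  p(λ) = det(λ I - M) = λ^2 - 28.
For λ^2 - 28 the discriminant is 112. It is nonnegative but not a perfect square, so the roots are real and irrational: λ = ± sqrt(112)/2 ≈ 5.2915, -5.2915.
Thus the eigenvalues (to 4 decimals) are 5.2915 (modulus 5.2915); -5.2915 (modulus 5.2915). The spectral radius is the largest modulus: r(A) = sqrt(112)/2 ≈ 5.2915. (Cross-check: r(A) ≤ ||A||_2 ≈ 5.8151; equality holds whenever A is normal, though it can also hold for some non-normal A.)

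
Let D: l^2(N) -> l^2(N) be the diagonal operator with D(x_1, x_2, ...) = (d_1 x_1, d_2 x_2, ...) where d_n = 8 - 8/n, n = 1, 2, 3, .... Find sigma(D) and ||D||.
sigma(D) = {8 - 8/n : n ≥ 1} ∪ {8}; ||D|| = 8

A bounded diagonal operator on l^2 with diagonal entries d_n has spectrum equal to the closure of {d_n : n ≥ 1}: every d_n is an eigenvalue (with eigenvector e_n), so {d_n} ⊂ sigma(D); the spectrum is closed, so its closure is too; and for lambda not in the closure, (D - lambda I) has bounded inverse (the diagonal entries 1/(d_n - lambda) are bounded). For our sequence d_n = 8 - 8/n, n = 1, 2, 3, ...:
  - {d_n} = {8 - 8/n : n ≥ 1}; the only limit point is 8
  - closure = {8 - 8/n : n ≥ 1} ∪ {8}
For the norm: a diagonal operator has ||D|| = sup_n |d_n|. Here d_n = 8 - 8/n increases monotonically from d_1 = 0 toward 8, with all terms in [0, 8); so sup_n |d_n| = 8 (the supremum is the limit, not attained). So ||D|| = 8.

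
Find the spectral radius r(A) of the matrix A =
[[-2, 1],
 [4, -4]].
r(A) = (6 + sqrt(20))/2 ≈ 5.2361

The eigenvalues of A are the roots of its characteristic polynomial. With M = A (coefficients from the trace and determinant):
  p(λ) = det(λ I - M) = λ^2 + 6λ + 4.
For λ^2 + 6λ + 4 the discriminant is 20. It is nonnegative but not a perfect square, so the roots are real and irrational: λ = (-6 ± sqrt(20))/2 ≈ -0.7639, -5.2361.
Thus the eigenvalues (to 4 decimals) are -0.7639 (modulus 0.7639); -5.2361 (modulus 5.2361). The spectral radius is the largest modulus: r(A) = (6 + sqrt(20))/2 ≈ 5.2361. (Cross-check: r(A) ≤ ||A||_2 ≈ 6.0467; equality holds whenever A is normal, though it can also hold for some non-normal A.)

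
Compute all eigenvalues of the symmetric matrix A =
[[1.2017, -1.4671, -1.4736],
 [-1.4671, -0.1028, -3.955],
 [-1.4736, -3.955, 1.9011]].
sigma(A) ≈ {-4, 2, 5}

A is real symmetric, so its spectrum consists of real eigenvalues. Expanding the characteristic polynomial of the displayed matrix gives
  det(λ I - A) = p(λ) = λ^3 + (-3)λ^2 + (-18)λ + (40.0013).
Solving p(λ) = 0 yields eigenvalues ≈ -4, 2, 5. (A is shown rounded to 4 decimals, so these recover the underlying integer eigenvalues to within that precision.)
Verification: the trace of A = 3 equals the sum of eigenvalues 3, and det(A) ≈ -40.0013 matches the eigenvalue product -40.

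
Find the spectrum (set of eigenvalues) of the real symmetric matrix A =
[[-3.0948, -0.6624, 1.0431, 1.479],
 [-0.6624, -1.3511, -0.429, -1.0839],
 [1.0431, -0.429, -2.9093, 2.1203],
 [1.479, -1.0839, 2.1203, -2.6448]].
sigma(A) ≈ {-5, -4, -2, 1}

A is real symmetric, so its spectrum consists of real eigenvalues. Expanding the characteristic polynomial of the displayed matrix gives
  det(λ I - A) = p(λ) = λ^4 + (10)λ^3 + (27)λ^2 + (2)λ + (-39.9988).
Solving p(λ) = 0 yields eigenvalues ≈ -5, -4, -2, 1. (A is shown rounded to 4 decimals, so these recover the underlying integer eigenvalues to within that precision.)
Verification: the trace of A = -10 equals the sum of eigenvalues -10, and det(A) ≈ -39.9988 matches the eigenvalue product -40.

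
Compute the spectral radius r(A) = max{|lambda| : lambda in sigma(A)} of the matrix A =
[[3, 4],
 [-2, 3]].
r(A) = sqrt(17) ≈ 4.1231

The eigenvalues of A are the roots of its characteristic polynomial. With M = A (coefficients from the trace and determinant):
  p(λ) = det(λ I - M) = λ^2 - 6λ + 17.
For λ^2 - 6λ + 17 the discriminant is -32. It is negative, so the roots are the complex-conjugate pair λ = 3 ± (sqrt(32)/2) i ≈ 3 ± 2.8284i. For a conjugate pair the product of the roots equals the constant term, so |λ|^2 = 17 and |λ| = sqrt(17) ≈ 4.1231.
Thus the eigenvalues (to 4 decimals) are 3 ± 2.8284i (modulus 4.1231). The spectral radius is the largest modulus: r(A) = sqrt(17) ≈ 4.1231. (Cross-check: r(A) ≤ ||A||_2 ≈ 5.2426; equality holds whenever A is normal, though it can also hold for some non-normal A.)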